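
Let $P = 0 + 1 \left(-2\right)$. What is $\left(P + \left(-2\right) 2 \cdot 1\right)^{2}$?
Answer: $36$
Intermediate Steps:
$P = -2$ ($P = 0 - 2 = -2$)
$\left(P + \left(-2\right) 2 \cdot 1\right)^{2} = \left(-2 + \left(-2\right) 2 \cdot 1\right)^{2} = \left(-2 - 4\right)^{2} = \left(-6\right)^{2} = 36$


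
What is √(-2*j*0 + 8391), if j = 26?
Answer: √8391 ≈ 91.602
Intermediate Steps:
√(-2*j*0 + 8391) = √(-2*26*0 + 8391) = √(-52*0 + 8391) = √(0 + 8391) = √8391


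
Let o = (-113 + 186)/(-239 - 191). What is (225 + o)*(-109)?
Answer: -10537793/430 ≈ -24507.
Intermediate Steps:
o = -73/430 (o = 73/(-430) = 73*(-1/430) = -73/430 ≈ -0.16977)
(225 + o)*(-109) = (225 - 73/430)*(-109) = (96677/430)*(-109) = -10537793/430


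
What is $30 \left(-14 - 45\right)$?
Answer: $-1770$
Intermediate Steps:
$30 \left(-14 - 45\right) = 30 \left(-59\right) = -1770$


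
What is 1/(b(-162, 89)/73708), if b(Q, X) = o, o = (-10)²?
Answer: 18427/25 ≈ 737.08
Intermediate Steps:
o = 100
b(Q, X) = 100
1/(b(-162, 89)/73708) = 1/(100/73708) = 1/(100*(1/73708)) = 1/(25/18427) = 18427/25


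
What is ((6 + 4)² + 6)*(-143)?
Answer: -15158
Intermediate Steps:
((6 + 4)² + 6)*(-143) = (10² + 6)*(-143) = (100 + 6)*(-143) = 106*(-143) = -15158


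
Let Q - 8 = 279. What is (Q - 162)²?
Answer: 15625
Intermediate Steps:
Q = 287 (Q = 8 + 279 = 287)
(Q - 162)² = (287 - 162)² = 125² = 15625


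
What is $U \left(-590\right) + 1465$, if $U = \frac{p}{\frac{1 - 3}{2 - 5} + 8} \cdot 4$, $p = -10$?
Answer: $\frac{54445}{13} \approx 4188.1$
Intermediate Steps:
$U = - \frac{60}{13}$ ($U = - \frac{10}{\frac{1 - 3}{2 - 5} + 8} \cdot 4 = - \frac{10}{- \frac{2}{-3} + 8} \cdot 4 = - \frac{10}{\left(-2\right) \left(- \frac{1}{3}\right) + 8} \cdot 4 = - \frac{10}{\frac{2}{3} + 8} \cdot 4 = - \frac{10}{\frac{26}{3}} \cdot 4 = \left(-10\right) \frac{3}{26} \cdot 4 = \left(- \frac{15}{13}\right) 4 = - \frac{60}{13} \approx -4.6154$)
$U \left(-590\right) + 1465 = \left(- \frac{60}{13}\right) \left(-590\right) + 1465 = \frac{35400}{13} + 1465 = \frac{54445}{13}$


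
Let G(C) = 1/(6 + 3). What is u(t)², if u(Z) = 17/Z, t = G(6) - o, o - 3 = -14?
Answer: 23409/10000 ≈ 2.3409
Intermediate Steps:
o = -11 (o = 3 - 14 = -11)
G(C) = ⅑ (G(C) = 1/9 = ⅑)
t = 100/9 (t = ⅑ - 1*(-11) = ⅑ + 11 = 100/9 ≈ 11.111)
u(t)² = (17/(100/9))² = (17*(9/100))² = (153/100)² = 23409/10000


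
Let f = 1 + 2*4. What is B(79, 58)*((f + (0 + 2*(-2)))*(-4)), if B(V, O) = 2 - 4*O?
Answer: 4600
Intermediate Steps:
f = 9 (f = 1 + 8 = 9)
B(79, 58)*((f + (0 + 2*(-2)))*(-4)) = (2 - 4*58)*((9 + (0 + 2*(-2)))*(-4)) = (2 - 232)*((9 + (0 - 4))*(-4)) = -230*(9 - 4)*(-4) = -1150*(-4) = -230*(-20) = 4600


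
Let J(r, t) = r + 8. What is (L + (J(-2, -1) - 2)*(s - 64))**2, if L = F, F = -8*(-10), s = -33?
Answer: 94864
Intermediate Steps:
J(r, t) = 8 + r
F = 80
L = 80
(L + (J(-2, -1) - 2)*(s - 64))**2 = (80 + ((8 - 2) - 2)*(-33 - 64))**2 = (80 + (6 - 2)*(-97))**2 = (80 + 4*(-97))**2 = (80 - 388)**2 = (-308)**2 = 94864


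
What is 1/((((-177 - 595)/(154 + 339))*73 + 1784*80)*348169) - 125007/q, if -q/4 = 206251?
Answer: 191244175271994844/1262146996209211269 ≈ 0.15152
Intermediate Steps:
q = -825004 (q = -4*206251 = -825004)
1/((((-177 - 595)/(154 + 339))*73 + 1784*80)*348169) - 125007/q = 1/((((-177 - 595)/(154 + 339))*73 + 1784*80)*348169) - 125007/(-825004) = (1/348169)/(-772/493*73 + 142720) - 125007*(-1/825004) = (1/348169)/(-772*1/493*73 + 142720) + 125007/825004 = (1/348169)/(-772/493*73 + 142720) + 125007/825004 = (1/348169)/(-56356/493 + 142720) + 125007/825004 = (1/348169)/(70304604/493) + 125007/825004 = (493/70304604)*(1/348169) + 125007/825004 = 493/24477883670076 + 125007/825004 = 191244175271994844/1262146996209211269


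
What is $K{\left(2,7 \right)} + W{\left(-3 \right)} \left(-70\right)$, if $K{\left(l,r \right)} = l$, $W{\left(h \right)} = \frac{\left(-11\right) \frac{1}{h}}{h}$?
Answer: $\frac{788}{9} \approx 87.556$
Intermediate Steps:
$W{\left(h \right)} = - \frac{11}{h^{2}}$
$K{\left(2,7 \right)} + W{\left(-3 \right)} \left(-70\right) = 2 + - \frac{11}{9} \left(-70\right) = 2 + \left(-11\right) \frac{1}{9} \left(-70\right) = 2 - - \frac{770}{9} = 2 + \frac{770}{9} = \frac{788}{9}$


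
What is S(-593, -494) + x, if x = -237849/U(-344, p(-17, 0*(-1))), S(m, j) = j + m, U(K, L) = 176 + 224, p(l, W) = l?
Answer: -672649/400 ≈ -1681.6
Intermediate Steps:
U(K, L) = 400
x = -237849/400 ≈ -594.62
S(-593, -494) + x = (-494 - 593) - 237849/400 = -1087 - 237849/400 = -672649/400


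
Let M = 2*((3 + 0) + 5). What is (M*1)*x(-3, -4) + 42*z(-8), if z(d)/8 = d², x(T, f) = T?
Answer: 21456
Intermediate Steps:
z(d) = 8*d²
M = 16 (M = 2*(3 + 5) = 2*8 = 16)
(M*1)*x(-3, -4) + 42*z(-8) = (16*1)*(-3) + 42*(8*(-8)²) = 16*(-3) + 42*(8*64) = -48 + 42*512 = -48 + 21504 = 21456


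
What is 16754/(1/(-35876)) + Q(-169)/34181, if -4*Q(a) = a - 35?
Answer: -20545054173173/34181 ≈ -6.0107e+8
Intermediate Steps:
Q(a) = 35/4 - a/4 (Q(a) = -(a - 35)/4 = -(-35 + a)/4 = 35/4 - a/4)
16754/(1/(-35876)) + Q(-169)/34181 = 16754/(1/(-35876)) + (35/4 - ¼*(-169))/34181 = 16754/(-1/35876) + (35/4 + 169/4)*(1/34181) = 16754*(-35876) + 51*(1/34181) = -601066504 + 51/34181 = -20545054173173/34181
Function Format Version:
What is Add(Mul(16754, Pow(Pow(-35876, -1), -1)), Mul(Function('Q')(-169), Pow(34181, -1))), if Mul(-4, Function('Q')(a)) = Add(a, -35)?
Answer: Rational(-20545054173173, 34181) ≈ -6.0107e+8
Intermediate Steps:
Function('Q')(a) = Add(Rational(35, 4), Mul(Rational(-1, 4), a)) (Function('Q')(a) = Mul(Rational(-1, 4), Add(a, -35)) = Mul(Rational(-1, 4), Add(-35, a)) = Add(Rational(35, 4), Mul(Rational(-1, 4), a)))
Add(Mul(16754, Pow(Pow(-35876, -1), -1)), Mul(Function('Q')(-169), Pow(34181, -1))) = Add(Mul(16754, Pow(Pow(-35876, -1), -1)), Mul(Add(Rational(35, 4), Mul(Rational(-1, 4), -169)), Pow(34181, -1))) = Add(Mul(16754, Pow(Rational(-1, 35876), -1)), Mul(Add(Rational(35, 4), Rational(169, 4)), Rational(1, 34181))) = Add(Mul(16754, -35876), Mul(51, Rational(1, 34181))) = Add(-601066504, Rational(51, 34181)) = Rational(-20545054173173, 34181)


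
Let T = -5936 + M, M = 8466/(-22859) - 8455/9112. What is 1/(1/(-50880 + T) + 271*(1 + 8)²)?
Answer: 11834543688765/259780068303789307 ≈ 4.5556e-5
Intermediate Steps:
M = -270415037/208291208 (M = 8466*(-1/22859) - 8455*1/9112 = -8466/22859 - 8455/9112 = -270415037/208291208 ≈ -1.2983)
T = -1236687025725/208291208 (T = -5936 - 270415037/208291208 = -1236687025725/208291208 ≈ -5937.3)
1/(1/(-50880 + T) + 271*(1 + 8)²) = 1/(1/(-50880 - 1236687025725/208291208) + 271*(1 + 8)²) = 1/(1/(-11834543688765/208291208) + 271*9²) = 1/(-208291208/11834543688765 + 271*81) = 1/(-208291208/11834543688765 + 21951) = 1/(259780068303789307/11834543688765) = 11834543688765/259780068303789307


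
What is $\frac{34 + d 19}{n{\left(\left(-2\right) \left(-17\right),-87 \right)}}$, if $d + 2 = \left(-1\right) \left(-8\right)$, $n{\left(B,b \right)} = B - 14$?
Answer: $\frac{37}{5} \approx 7.4$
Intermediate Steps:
$n{\left(B,b \right)} = -14 + B$
$d = 6$ ($d = -2 - -8 = -2 + 8 = 6$)
$\frac{34 + d 19}{n{\left(\left(-2\right) \left(-17\right),-87 \right)}} = \frac{34 + 6 \cdot 19}{-14 - -34} = \frac{34 + 114}{-14 + 34} = \frac{148}{20} = 148 \cdot \frac{1}{20} = \frac{37}{5}$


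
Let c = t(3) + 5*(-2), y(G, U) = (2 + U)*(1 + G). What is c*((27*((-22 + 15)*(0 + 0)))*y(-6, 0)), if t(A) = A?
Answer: 0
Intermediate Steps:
y(G, U) = (1 + G)*(2 + U)
c = -7 (c = 3 + 5*(-2) = 3 - 10 = -7)
c*((27*((-22 + 15)*(0 + 0)))*y(-6, 0)) = -7*27*((-22 + 15)*(0 + 0))*(2 + 0 + 2*(-6) - 6*0) = -7*27*(-7*0)*(2 + 0 - 12 + 0) = -7*27*0*(-10) = -0*(-10) = -7*0 = 0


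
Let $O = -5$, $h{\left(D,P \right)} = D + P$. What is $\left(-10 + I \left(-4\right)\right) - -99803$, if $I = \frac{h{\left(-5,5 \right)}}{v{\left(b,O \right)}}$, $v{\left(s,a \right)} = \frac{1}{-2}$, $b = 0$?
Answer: $99793$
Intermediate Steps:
$v{\left(s,a \right)} = - \frac{1}{2}$
$I = 0$ ($I = \frac{-5 + 5}{- \frac{1}{2}} = 0 \left(-2\right) = 0$)
$\left(-10 + I \left(-4\right)\right) - -99803 = \left(-10 + 0 \left(-4\right)\right) - -99803 = \left(-10 + 0\right) + 99803 = -10 + 99803 = 99793$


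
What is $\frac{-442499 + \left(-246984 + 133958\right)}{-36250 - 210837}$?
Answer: $\frac{555525}{247087} \approx 2.2483$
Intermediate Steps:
$\frac{-442499 + \left(-246984 + 133958\right)}{-36250 - 210837} = \frac{-442499 - 113026}{-247087} = \left(-555525\right) \left(- \frac{1}{247087}\right) = \frac{555525}{247087}$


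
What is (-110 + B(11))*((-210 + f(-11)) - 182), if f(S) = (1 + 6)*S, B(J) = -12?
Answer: 57218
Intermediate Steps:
f(S) = 7*S
(-110 + B(11))*((-210 + f(-11)) - 182) = (-110 - 12)*((-210 + 7*(-11)) - 182) = -122*((-210 - 77) - 182) = -122*(-287 - 182) = -122*(-469) = 57218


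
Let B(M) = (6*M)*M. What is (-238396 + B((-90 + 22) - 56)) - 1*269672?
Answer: -415812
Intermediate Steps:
B(M) = 6*M²
(-238396 + B((-90 + 22) - 56)) - 1*269672 = (-238396 + 6*((-90 + 22) - 56)²) - 1*269672 = (-238396 + 6*(-68 - 56)²) - 269672 = (-238396 + 6*(-124)²) - 269672 = (-238396 + 6*15376) - 269672 = (-238396 + 92256) - 269672 = -146140 - 269672 = -415812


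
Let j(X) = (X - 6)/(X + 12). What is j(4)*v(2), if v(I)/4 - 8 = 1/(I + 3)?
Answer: -41/10 ≈ -4.1000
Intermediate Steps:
j(X) = (-6 + X)/(12 + X)
v(I) = 32 + 4/(3 + I) (v(I) = 32 + 4/(I + 3) = 32 + 4/(3 + I))
j(4)*v(2) = ((-6 + 4)/(12 + 4))*(4*(25 + 8*2)/(3 + 2)) = (-2/16)*(4*(25 + 16)/5) = ((1/16)*(-2))*(4*(⅕)*41) = -⅛*164/5 = -41/10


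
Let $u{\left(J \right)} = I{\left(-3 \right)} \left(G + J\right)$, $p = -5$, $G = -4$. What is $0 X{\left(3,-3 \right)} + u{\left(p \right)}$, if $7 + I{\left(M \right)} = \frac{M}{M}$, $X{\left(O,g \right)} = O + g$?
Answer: $54$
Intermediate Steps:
$I{\left(M \right)} = -6$ ($I{\left(M \right)} = -7 + \frac{M}{M} = -7 + 1 = -6$)
$u{\left(J \right)} = 24 - 6 J$ ($u{\left(J \right)} = - 6 \left(-4 + J\right) = 24 - 6 J$)
$0 X{\left(3,-3 \right)} + u{\left(p \right)} = 0 \left(3 - 3\right) + \left(24 - -30\right) = 0 \cdot 0 + \left(24 + 30\right) = 0 + 54 = 54$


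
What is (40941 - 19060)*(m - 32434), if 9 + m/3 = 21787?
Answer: 719884900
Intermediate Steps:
m = 65334 (m = -27 + 3*21787 = -27 + 65361 = 65334)
(40941 - 19060)*(m - 32434) = (40941 - 19060)*(65334 - 32434) = 21881*32900 = 719884900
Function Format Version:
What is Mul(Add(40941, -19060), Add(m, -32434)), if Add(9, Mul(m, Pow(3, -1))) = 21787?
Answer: 719884900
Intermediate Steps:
m = 65334 (m = Add(-27, Mul(3, 21787)) = Add(-27, 65361) = 65334)
Mul(Add(40941, -19060), Add(m, -32434)) = Mul(Add(40941, -19060), Add(65334, -32434)) = Mul(21881, 32900) = 719884900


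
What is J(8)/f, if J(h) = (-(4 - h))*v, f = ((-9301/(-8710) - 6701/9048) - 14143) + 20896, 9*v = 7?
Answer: 310880/674831049 ≈ 0.00046068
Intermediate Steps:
v = 7/9 (v = (1/9)*7 = 7/9 ≈ 0.77778)
f = 1574605781/233160 (f = ((-9301*(-1/8710) - 6701*1/9048) - 14143) + 20896 = ((9301/8710 - 6701/9048) - 14143) + 20896 = (76301/233160 - 14143) + 20896 = -3297505579/233160 + 20896 = 1574605781/233160 ≈ 6753.3)
J(h) = -28/9 + 7*h/9 (J(h) = -(4 - h)*(7/9) = (-4 + h)*(7/9) = -28/9 + 7*h/9)
J(8)/f = (-28/9 + (7/9)*8)/(1574605781/233160) = (-28/9 + 56/9)*(233160/1574605781) = (28/9)*(233160/1574605781) = 310880/674831049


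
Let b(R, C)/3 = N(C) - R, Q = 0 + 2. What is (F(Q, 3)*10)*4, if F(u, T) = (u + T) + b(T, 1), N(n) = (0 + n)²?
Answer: -40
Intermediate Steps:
N(n) = n²
Q = 2
b(R, C) = -3*R + 3*C² (b(R, C) = 3*(C² - R) = -3*R + 3*C²)
F(u, T) = 3 + u - 2*T (F(u, T) = (u + T) + (-3*T + 3*1²) = (T + u) + (-3*T + 3*1) = (T + u) + (-3*T + 3) = (T + u) + (3 - 3*T) = 3 + u - 2*T)
(F(Q, 3)*10)*4 = ((3 + 2 - 2*3)*10)*4 = ((3 + 2 - 6)*10)*4 = -1*10*4 = -10*4 = -40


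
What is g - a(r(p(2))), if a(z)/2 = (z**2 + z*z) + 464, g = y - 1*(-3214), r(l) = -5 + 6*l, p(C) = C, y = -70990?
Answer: -68900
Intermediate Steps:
g = -67776 (g = -70990 - 1*(-3214) = -70990 + 3214 = -67776)
a(z) = 928 + 4*z**2 (a(z) = 2*((z**2 + z*z) + 464) = 2*((z**2 + z**2) + 464) = 2*(2*z**2 + 464) = 2*(464 + 2*z**2) = 928 + 4*z**2)
g - a(r(p(2))) = -67776 - (928 + 4*(-5 + 6*2)**2) = -67776 - (928 + 4*(-5 + 12)**2) = -67776 - (928 + 4*7**2) = -67776 - (928 + 4*49) = -67776 - (928 + 196) = -67776 - 1*1124 = -67776 - 1124 = -68900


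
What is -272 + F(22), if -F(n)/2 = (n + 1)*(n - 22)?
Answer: -272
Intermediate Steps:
F(n) = -2*(1 + n)*(-22 + n) (F(n) = -2*(n + 1)*(n - 22) = -2*(1 + n)*(-22 + n))
-272 + F(22) = -272 + (44 - 2*22² + 42*22) = -272 + (44 - 2*484 + 924) = -272 + (44 - 968 + 924) = -272 + 0 = -272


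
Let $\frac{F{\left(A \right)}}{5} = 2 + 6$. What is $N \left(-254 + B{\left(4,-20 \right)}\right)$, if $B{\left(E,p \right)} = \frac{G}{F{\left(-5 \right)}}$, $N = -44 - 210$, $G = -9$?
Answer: $\frac{1291463}{20} \approx 64573.0$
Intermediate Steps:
$F{\left(A \right)} = 40$ ($F{\left(A \right)} = 5 \left(2 + 6\right) = 5 \cdot 8 = 40$)
$N = -254$
$B{\left(E,p \right)} = - \frac{9}{40}$
$N \left(-254 + B{\left(4,-20 \right)}\right) = - 254 \left(-254 - \frac{9}{40}\right) = \left(-254\right) \left(- \frac{10169}{40}\right) = \frac{1291463}{20}$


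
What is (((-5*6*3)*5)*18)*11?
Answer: -89100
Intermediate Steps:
(((-5*6*3)*5)*18)*11 = ((-30*3*5)*18)*11 = (-90*5*18)*11 = -450*18*11 = -8100*11 = -89100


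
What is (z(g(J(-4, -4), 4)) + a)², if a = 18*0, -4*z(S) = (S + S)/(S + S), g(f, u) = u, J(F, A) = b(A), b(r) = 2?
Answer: 1/16 ≈ 0.062500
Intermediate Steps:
J(F, A) = 2
z(S) = -¼ (z(S) = -(S + S)/(4*(S + S)) = -2*S/(4*(2*S)) = -2*S*1/(2*S)/4 = -¼*1 = -¼)
a = 0
(z(g(J(-4, -4), 4)) + a)² = (-¼ + 0)² = (-¼)² = 1/16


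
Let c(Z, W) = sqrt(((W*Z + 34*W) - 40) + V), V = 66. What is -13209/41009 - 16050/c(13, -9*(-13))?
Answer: -13209/41009 - 3210*sqrt(221)/221 ≈ -216.25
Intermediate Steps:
c(Z, W) = sqrt(26 + 34*W + W*Z) (c(Z, W) = sqrt(((W*Z + 34*W) - 40) + 66) = sqrt(((34*W + W*Z) - 40) + 66) = sqrt((-40 + 34*W + W*Z) + 66) = sqrt(26 + 34*W + W*Z))
-13209/41009 - 16050/c(13, -9*(-13)) = -13209/41009 - 16050/sqrt(26 + 34*(-9*(-13)) - 9*(-13)*13) = -13209*1/41009 - 16050/sqrt(26 + 34*117 + 117*13) = -13209/41009 - 16050/sqrt(26 + 3978 + 1521) = -13209/41009 - 16050*sqrt(221)/1105 = -13209/41009 - 3210*sqrt(221)/221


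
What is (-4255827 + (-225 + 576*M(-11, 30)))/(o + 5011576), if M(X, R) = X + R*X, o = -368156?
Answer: -1113117/1160855 ≈ -0.95888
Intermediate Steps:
(-4255827 + (-225 + 576*M(-11, 30)))/(o + 5011576) = (-4255827 + (-225 + 576*(-11*(1 + 30))))/(-368156 + 5011576) = (-4255827 + (-225 + 576*(-11*31)))/4643420 = (-4255827 + (-225 + 576*(-341)))*(1/4643420) = (-4255827 + (-225 - 196416))*(1/4643420) = (-4255827 - 196641)*(1/4643420) = -4452468*1/4643420 = -1113117/1160855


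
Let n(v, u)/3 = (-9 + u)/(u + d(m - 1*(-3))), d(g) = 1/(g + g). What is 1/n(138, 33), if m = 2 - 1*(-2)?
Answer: 463/1008 ≈ 0.45933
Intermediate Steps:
m = 4 (m = 2 + 2 = 4)
d(g) = 1/(2*g)
n(v, u) = 3*(-9 + u)/(1/14 + u) (n(v, u) = 3*((-9 + u)/(u + 1/(2*(4 - 1*(-3))))) = 3*((-9 + u)/(u + 1/(2*(4 + 3)))) = 3*((-9 + u)/(u + (1/2)/7)) = 3*((-9 + u)/(u + (1/2)*(1/7))) = 3*((-9 + u)/(u + 1/14)) = 3*((-9 + u)/(1/14 + u)) = 3*(-9 + u)/(1/14 + u))
1/n(138, 33) = 1/(42*(-9 + 33)/(1 + 14*33)) = 1/(42*24/(1 + 462)) = 1/(42*24/463) = 1/(42*(1/463)*24) = 1/(1008/463) = 463/1008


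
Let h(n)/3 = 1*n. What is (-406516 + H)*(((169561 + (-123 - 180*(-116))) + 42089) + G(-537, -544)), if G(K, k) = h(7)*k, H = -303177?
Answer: -156830088219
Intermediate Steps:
h(n) = 3*n (h(n) = 3*(1*n) = 3*n)
G(K, k) = 21*k (G(K, k) = (3*7)*k = 21*k)
(-406516 + H)*(((169561 + (-123 - 180*(-116))) + 42089) + G(-537, -544)) = (-406516 - 303177)*(((169561 + (-123 - 180*(-116))) + 42089) + 21*(-544)) = -709693*(((169561 + (-123 + 20880)) + 42089) - 11424) = -709693*(((169561 + 20757) + 42089) - 11424) = -709693*((190318 + 42089) - 11424) = -709693*(232407 - 11424) = -709693*220983 = -156830088219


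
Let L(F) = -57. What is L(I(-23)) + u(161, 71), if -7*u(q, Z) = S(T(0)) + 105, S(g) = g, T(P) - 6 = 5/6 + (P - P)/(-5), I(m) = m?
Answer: -3065/42 ≈ -72.976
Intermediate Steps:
T(P) = 41/6 (T(P) = 6 + (5/6 + (P - P)/(-5)) = 6 + (5*(⅙) + 0*(-⅕)) = 6 + (⅚ + 0) = 6 + ⅚ = 41/6)
u(q, Z) = -671/42 (u(q, Z) = -(41/6 + 105)/7 = -⅐*671/6 = -671/42)
L(I(-23)) + u(161, 71) = -57 - 671/42 = -3065/42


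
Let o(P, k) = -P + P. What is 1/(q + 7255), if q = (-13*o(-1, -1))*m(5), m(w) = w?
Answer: 1/7255 ≈ 0.00013784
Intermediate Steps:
o(P, k) = 0
q = 0 (q = -13*0*5 = 0*5 = 0)
1/(q + 7255) = 1/(0 + 7255) = 1/7255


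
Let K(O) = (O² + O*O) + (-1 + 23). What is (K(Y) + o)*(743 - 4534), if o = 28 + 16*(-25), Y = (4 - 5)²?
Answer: 1319268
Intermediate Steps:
Y = 1 (Y = (-1)² = 1)
o = -372 (o = 28 - 400 = -372)
K(O) = 22 + 2*O² (K(O) = (O² + O²) + 22 = 2*O² + 22 = 22 + 2*O²)
(K(Y) + o)*(743 - 4534) = ((22 + 2*1²) - 372)*(743 - 4534) = ((22 + 2*1) - 372)*(-3791) = ((22 + 2) - 372)*(-3791) = (24 - 372)*(-3791) = -348*(-3791) = 1319268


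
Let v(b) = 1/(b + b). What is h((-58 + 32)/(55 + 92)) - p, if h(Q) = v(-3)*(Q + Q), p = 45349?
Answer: -19998883/441 ≈ -45349.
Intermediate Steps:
v(b) = 1/(2*b)
h(Q) = -Q/3 (h(Q) = ((½)/(-3))*(Q + Q) = ((½)*(-⅓))*(2*Q) = -Q/3)
h((-58 + 32)/(55 + 92)) - p = -(-58 + 32)/(3*(55 + 92)) - 1*45349 = -(-26)/(3*147) - 45349 = -⅓*(-26/147) - 45349 = 26/441 - 45349 = -19998883/441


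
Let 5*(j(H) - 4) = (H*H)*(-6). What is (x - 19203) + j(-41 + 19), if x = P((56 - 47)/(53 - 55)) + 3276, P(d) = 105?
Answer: -81994/5 ≈ -16399.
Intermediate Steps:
x = 3381 (x = 105 + 3276 = 3381)
j(H) = 4 - 6*H**2/5 (j(H) = 4 + ((H*H)*(-6))/5 = 4 + (H**2*(-6))/5 = 4 + (-6*H**2)/5 = 4 - 6*H**2/5)
(x - 19203) + j(-41 + 19) = (3381 - 19203) + (4 - 6*(-41 + 19)**2/5) = -15822 + (4 - 6/5*(-22)**2) = -15822 + (4 - 6/5*484) = -15822 + (4 - 2904/5) = -15822 - 2884/5 = -81994/5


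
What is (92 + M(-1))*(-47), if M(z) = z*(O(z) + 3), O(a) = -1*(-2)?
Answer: -4089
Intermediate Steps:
O(a) = 2
M(z) = 5*z (M(z) = z*(2 + 3) = z*5 = 5*z)
(92 + M(-1))*(-47) = (92 + 5*(-1))*(-47) = (92 - 5)*(-47) = 87*(-47) = -4089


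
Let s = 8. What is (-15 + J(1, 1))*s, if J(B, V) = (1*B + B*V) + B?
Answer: -96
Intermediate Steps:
J(B, V) = 2*B + B*V (J(B, V) = (B + B*V) + B = 2*B + B*V)
(-15 + J(1, 1))*s = (-15 + 1*(2 + 1))*8 = (-15 + 1*3)*8 = (-15 + 3)*8 = -12*8 = -96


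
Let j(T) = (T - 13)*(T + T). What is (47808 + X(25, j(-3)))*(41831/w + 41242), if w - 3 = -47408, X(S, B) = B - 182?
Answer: 93298188812238/47405 ≈ 1.9681e+9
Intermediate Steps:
j(T) = 2*T*(-13 + T) (j(T) = (-13 + T)*(2*T) = 2*T*(-13 + T))
X(S, B) = -182 + B
w = -47405 (w = 3 - 47408 = -47405)
(47808 + X(25, j(-3)))*(41831/w + 41242) = (47808 + (-182 + 2*(-3)*(-13 - 3)))*(41831/(-47405) + 41242) = (47808 + (-182 + 2*(-3)*(-16)))*(41831*(-1/47405) + 41242) = (47808 + (-182 + 96))*(-41831/47405 + 41242) = (47808 - 86)*(1955035179/47405) = 47722*(1955035179/47405) = 93298188812238/47405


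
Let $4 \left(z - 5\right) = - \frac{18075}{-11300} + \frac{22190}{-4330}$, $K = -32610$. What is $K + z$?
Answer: $- \frac{25525970649}{782864} \approx -32606.0$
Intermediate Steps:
$z = \frac{3224391}{782864}$ ($z = 5 + \frac{- \frac{18075}{-11300} + \frac{22190}{-4330}}{4} = 5 + \frac{\left(-18075\right) \left(- \frac{1}{11300}\right) + 22190 \left(- \frac{1}{4330}\right)}{4} = 5 + \frac{\frac{723}{452} - \frac{2219}{433}}{4} = 5 + \frac{1}{4} \left(- \frac{689929}{195716}\right) = 5 - \frac{689929}{782864} = \frac{3224391}{782864} \approx 4.1187$)
$K + z = -32610 + \frac{3224391}{782864} = - \frac{25525970649}{782864}$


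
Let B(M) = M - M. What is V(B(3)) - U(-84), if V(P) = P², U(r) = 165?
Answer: -165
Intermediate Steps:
B(M) = 0
V(B(3)) - U(-84) = 0² - 1*165 = 0 - 165 = -165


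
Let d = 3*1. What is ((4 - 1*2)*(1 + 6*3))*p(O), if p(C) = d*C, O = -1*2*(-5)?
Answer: 1140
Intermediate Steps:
O = 10 (O = -2*(-5) = 10)
d = 3
p(C) = 3*C
((4 - 1*2)*(1 + 6*3))*p(O) = ((4 - 1*2)*(1 + 6*3))*(3*10) = ((4 - 2)*(1 + 18))*30 = (2*19)*30 = 38*30 = 1140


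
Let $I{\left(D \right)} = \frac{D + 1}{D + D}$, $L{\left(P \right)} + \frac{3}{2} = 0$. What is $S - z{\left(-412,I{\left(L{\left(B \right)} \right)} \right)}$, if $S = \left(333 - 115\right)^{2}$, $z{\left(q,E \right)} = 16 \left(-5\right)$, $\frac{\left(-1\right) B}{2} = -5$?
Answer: $47604$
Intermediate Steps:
$B = 10$ ($B = \left(-2\right) \left(-5\right) = 10$)
$L{\left(P \right)} = - \frac{3}{2}$ ($L{\left(P \right)} = - \frac{3}{2} + 0 = - \frac{3}{2}$)
$I{\left(D \right)} = \frac{1 + D}{2 D}$
$z{\left(q,E \right)} = -80$
$S = 47524$ ($S = 218^{2} = 47524$)
$S - z{\left(-412,I{\left(L{\left(B \right)} \right)} \right)} = 47524 - -80 = 47524 + 80 = 47604$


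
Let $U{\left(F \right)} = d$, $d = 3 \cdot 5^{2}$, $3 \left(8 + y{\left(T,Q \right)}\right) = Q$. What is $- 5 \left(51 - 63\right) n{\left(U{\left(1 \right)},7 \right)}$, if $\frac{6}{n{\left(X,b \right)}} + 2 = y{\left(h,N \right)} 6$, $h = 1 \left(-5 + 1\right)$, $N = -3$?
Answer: $- \frac{45}{7} \approx -6.4286$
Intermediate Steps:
$h = -4$ ($h = 1 \left(-4\right) = -4$)
$y{\left(T,Q \right)} = -8 + \frac{Q}{3}$
$d = 75$ ($d = 3 \cdot 25 = 75$)
$U{\left(F \right)} = 75$
$n{\left(X,b \right)} = - \frac{3}{28}$ ($n{\left(X,b \right)} = \frac{6}{-2 + \left(-8 + \frac{1}{3} \left(-3\right)\right) 6} = \frac{6}{-2 + \left(-8 - 1\right) 6} = \frac{6}{-2 - 54} = \frac{6}{-56} = 6 \left(- \frac{1}{56}\right) = - \frac{3}{28}$)
$- 5 \left(51 - 63\right) n{\left(U{\left(1 \right)},7 \right)} = - 5 \left(51 - 63\right) \left(- \frac{3}{28}\right) = \left(-5\right) \left(-12\right) \left(- \frac{3}{28}\right) = 60 \left(- \frac{3}{28}\right) = - \frac{45}{7}$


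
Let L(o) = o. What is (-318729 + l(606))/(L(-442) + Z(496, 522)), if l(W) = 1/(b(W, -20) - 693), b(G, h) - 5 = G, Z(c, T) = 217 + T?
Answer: -26135779/24354 ≈ -1073.2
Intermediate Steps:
b(G, h) = 5 + G
l(W) = 1/(-688 + W) (l(W) = 1/((5 + W) - 693) = 1/(-688 + W))
(-318729 + l(606))/(L(-442) + Z(496, 522)) = (-318729 + 1/(-688 + 606))/(-442 + (217 + 522)) = (-318729 + 1/(-82))/(-442 + 739) = (-318729 - 1/82)/297 = -26135779/82*1/297 = -26135779/24354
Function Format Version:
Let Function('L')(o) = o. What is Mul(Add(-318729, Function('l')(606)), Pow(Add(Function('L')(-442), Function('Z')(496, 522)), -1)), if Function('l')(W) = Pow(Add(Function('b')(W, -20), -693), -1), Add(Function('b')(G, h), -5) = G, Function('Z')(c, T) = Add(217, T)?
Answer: Rational(-26135779, 24354) ≈ -1073.2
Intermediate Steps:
Function('b')(G, h) = Add(5, G)
Function('l')(W) = Pow(Add(-688, W), -1) (Function('l')(W) = Pow(Add(Add(5, W), -693), -1) = Pow(Add(-688, W), -1))
Mul(Add(-318729, Function('l')(606)), Pow(Add(Function('L')(-442), Function('Z')(496, 522)), -1)) = Mul(Add(-318729, Pow(Add(-688, 606), -1)), Pow(Add(-442, Add(217, 522)), -1)) = Mul(Add(-318729, Pow(-82, -1)), Pow(Add(-442, 739), -1)) = Mul(Add(-318729, Rational(-1, 82)), Pow(297, -1)) = Mul(Rational(-26135779, 82), Rational(1, 297)) = Rational(-26135779, 24354)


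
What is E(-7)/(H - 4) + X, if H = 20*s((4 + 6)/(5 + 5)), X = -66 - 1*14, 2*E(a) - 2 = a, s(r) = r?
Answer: -2565/32 ≈ -80.156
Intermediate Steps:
E(a) = 1 + a/2
X = -80 (X = -66 - 14 = -80)
H = 20 (H = 20*((4 + 6)/(5 + 5)) = 20*(10/10) = 20*(10*(1/10)) = 20*1 = 20)
E(-7)/(H - 4) + X = (1 + (1/2)*(-7))/(20 - 4) - 80 = (1 - 7/2)/16 - 80 = -5/2*1/16 - 80 = -5/32 - 80 = -2565/32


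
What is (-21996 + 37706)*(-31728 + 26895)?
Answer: -75926430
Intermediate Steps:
(-21996 + 37706)*(-31728 + 26895) = 15710*(-4833) = -75926430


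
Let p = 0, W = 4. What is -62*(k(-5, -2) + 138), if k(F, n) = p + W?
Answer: -8804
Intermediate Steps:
k(F, n) = 4 (k(F, n) = 0 + 4 = 4)
-62*(k(-5, -2) + 138) = -62*(4 + 138) = -62*142 = -8804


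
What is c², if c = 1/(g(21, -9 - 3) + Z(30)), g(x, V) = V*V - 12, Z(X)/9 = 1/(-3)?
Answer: 1/16641 ≈ 6.0093e-5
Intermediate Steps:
Z(X) = -3 (Z(X) = 9/(-3) = 9*(-⅓) = -3)
g(x, V) = -12 + V² (g(x, V) = V² - 12 = -12 + V²)
c = 1/129 (c = 1/((-12 + (-9 - 3)²) - 3) = 1/((-12 + (-12)²) - 3) = 1/((-12 + 144) - 3) = 1/(132 - 3) = 1/129 ≈ 0.0077519)
c² = (1/129)² = 1/16641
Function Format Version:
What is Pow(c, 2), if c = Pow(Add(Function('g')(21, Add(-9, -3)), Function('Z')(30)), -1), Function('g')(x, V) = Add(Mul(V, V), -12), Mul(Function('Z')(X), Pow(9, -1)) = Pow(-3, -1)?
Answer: Rational(1, 16641) ≈ 6.0093e-5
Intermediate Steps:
Function('Z')(X) = -3 (Function('Z')(X) = Mul(9, Pow(-3, -1)) = Mul(9, Rational(-1, 3)) = -3)
Function('g')(x, V) = Add(-12, Pow(V, 2)) (Function('g')(x, V) = Add(Pow(V, 2), -12) = Add(-12, Pow(V, 2)))
c = Rational(1, 129) (c = Pow(Add(Add(-12, Pow(Add(-9, -3), 2)), -3), -1) = Pow(Add(Add(-12, Pow(-12, 2)), -3), -1) = Pow(Add(Add(-12, 144), -3), -1) = Pow(Add(132, -3), -1) = Pow(129, -1) = Rational(1, 129) ≈ 0.0077519)
Pow(c, 2) = Pow(Rational(1, 129), 2) = Rational(1, 16641)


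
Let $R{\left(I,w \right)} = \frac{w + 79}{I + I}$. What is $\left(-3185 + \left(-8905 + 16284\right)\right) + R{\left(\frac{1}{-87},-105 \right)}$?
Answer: $5325$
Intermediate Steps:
$R{\left(I,w \right)} = \frac{79 + w}{2 I}$
$\left(-3185 + \left(-8905 + 16284\right)\right) + R{\left(\frac{1}{-87},-105 \right)} = \left(-3185 + \left(-8905 + 16284\right)\right) + \frac{79 - 105}{2 \frac{1}{-87}} = \left(-3185 + 7379\right) + \frac{1}{2} \frac{1}{- \frac{1}{87}} \left(-26\right) = 4194 + \frac{1}{2} \left(-87\right) \left(-26\right) = 4194 + 1131 = 5325$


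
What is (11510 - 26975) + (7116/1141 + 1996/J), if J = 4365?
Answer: -76989552449/4980465 ≈ -15458.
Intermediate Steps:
(11510 - 26975) + (7116/1141 + 1996/J) = (11510 - 26975) + (7116/1141 + 1996/4365) = -15465 + (7116*(1/1141) + 1996*(1/4365)) = -15465 + (7116/1141 + 1996/4365) = -15465 + 33338776/4980465 = -76989552449/4980465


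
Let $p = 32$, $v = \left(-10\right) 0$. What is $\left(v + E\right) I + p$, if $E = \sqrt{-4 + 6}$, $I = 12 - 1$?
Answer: $32 + 11 \sqrt{2} \approx 47.556$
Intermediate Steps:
$v = 0$
$I = 11$
$E = \sqrt{2} \approx 1.4142$
$\left(v + E\right) I + p = \left(0 + \sqrt{2}\right) 11 + 32 = \sqrt{2} \cdot 11 + 32 = 11 \sqrt{2} + 32 = 32 + 11 \sqrt{2}$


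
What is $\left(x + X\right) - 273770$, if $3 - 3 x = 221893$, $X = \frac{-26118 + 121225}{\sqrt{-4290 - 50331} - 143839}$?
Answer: $- \frac{21583549164101719}{62069137626} - \frac{4850457 i \sqrt{21}}{20689712542} \approx -3.4773 \cdot 10^{5} - 0.0010743 i$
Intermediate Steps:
$X = \frac{95107}{-143839 + 51 i \sqrt{21}}$ ($X = \frac{95107}{\sqrt{-54621} - 143839} = \frac{95107}{51 i \sqrt{21} - 143839} = \frac{95107}{-143839 + 51 i \sqrt{21}} \approx -0.6612 - 0.0010743 i$)
$x = - \frac{221890}{3}$ ($x = 1 - \frac{221893}{3} = - \frac{221890}{3} \approx -73963.0$)
$\left(x + X\right) - 273770 = \left(- \frac{221890}{3} - \left(\frac{13680095773}{20689712542} + \frac{4850457 i \sqrt{21}}{20689712542}\right)\right) - 273770 = \left(- \frac{4590881356231699}{62069137626} - \frac{4850457 i \sqrt{21}}{20689712542}\right) - 273770 = - \frac{21583549164101719}{62069137626} - \frac{4850457 i \sqrt{21}}{20689712542}$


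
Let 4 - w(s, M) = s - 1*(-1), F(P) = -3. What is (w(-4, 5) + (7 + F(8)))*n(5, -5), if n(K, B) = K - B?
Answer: 110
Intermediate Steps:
w(s, M) = 3 - s (w(s, M) = 4 - (s - 1*(-1)) = 4 - (s + 1) = 4 - (1 + s) = 4 + (-1 - s) = 3 - s)
(w(-4, 5) + (7 + F(8)))*n(5, -5) = ((3 - 1*(-4)) + (7 - 3))*(5 - 1*(-5)) = ((3 + 4) + 4)*(5 + 5) = (7 + 4)*10 = 11*10 = 110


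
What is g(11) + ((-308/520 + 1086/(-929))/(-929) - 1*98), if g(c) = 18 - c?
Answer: -10209562317/112195330 ≈ -90.998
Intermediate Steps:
g(11) + ((-308/520 + 1086/(-929))/(-929) - 1*98) = (18 - 1*11) + ((-308/520 + 1086/(-929))/(-929) - 1*98) = (18 - 11) + ((-308*1/520 + 1086*(-1/929))*(-1/929) - 98) = 7 + ((-77/130 - 1086/929)*(-1/929) - 98) = 7 + (-212713/120770*(-1/929) - 98) = 7 + (212713/112195330 - 98) = 7 - 10994929627/112195330 = -10209562317/112195330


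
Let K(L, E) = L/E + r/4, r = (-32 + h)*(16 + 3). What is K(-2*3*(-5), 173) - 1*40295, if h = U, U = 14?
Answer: -13971593/346 ≈ -40380.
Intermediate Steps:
h = 14
r = -342 (r = (-32 + 14)*(16 + 3) = -18*19 = -342)
K(L, E) = -171/2 + L/E (K(L, E) = L/E - 342/4 = L/E - 342*¼ = L/E - 171/2 = -171/2 + L/E)
K(-2*3*(-5), 173) - 1*40295 = (-171/2 + (-2*3*(-5))/173) - 1*40295 = (-171/2 - 6*(-5)*(1/173)) - 40295 = (-171/2 + 30*(1/173)) - 40295 = (-171/2 + 30/173) - 40295 = -29523/346 - 40295 = -13971593/346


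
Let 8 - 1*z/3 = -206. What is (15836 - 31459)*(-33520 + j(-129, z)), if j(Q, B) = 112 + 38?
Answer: 521339510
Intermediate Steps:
z = 642 (z = 24 - 3*(-206) = 24 + 618 = 642)
j(Q, B) = 150
(15836 - 31459)*(-33520 + j(-129, z)) = (15836 - 31459)*(-33520 + 150) = -15623*(-33370) = 521339510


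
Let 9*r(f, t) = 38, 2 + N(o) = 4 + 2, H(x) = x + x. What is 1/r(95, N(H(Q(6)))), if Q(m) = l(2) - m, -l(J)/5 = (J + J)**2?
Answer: 9/38 ≈ 0.23684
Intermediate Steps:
l(J) = -20*J**2 (l(J) = -5*(J + J)**2 = -5*4*J**2 = -20*J**2)
Q(m) = -80 - m (Q(m) = -20*2**2 - m = -20*4 - m = -80 - m)
H(x) = 2*x
N(o) = 4 (N(o) = -2 + (4 + 2) = -2 + 6 = 4)
r(f, t) = 38/9 (r(f, t) = (1/9)*38 = 38/9)
1/r(95, N(H(Q(6)))) = 1/(38/9) = 9/38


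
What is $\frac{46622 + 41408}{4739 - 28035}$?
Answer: $- \frac{44015}{11648} \approx -3.7788$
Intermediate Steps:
$\frac{46622 + 41408}{4739 - 28035} = \frac{88030}{-23296} = 88030 \left(- \frac{1}{23296}\right) = - \frac{44015}{11648}$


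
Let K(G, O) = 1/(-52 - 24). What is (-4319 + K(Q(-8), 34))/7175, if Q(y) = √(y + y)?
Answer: -65649/109060 ≈ -0.60195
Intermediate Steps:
Q(y) = √2*√y (Q(y) = √(2*y) = √2*√y)
K(G, O) = -1/76 (K(G, O) = 1/(-76) = -1/76)
(-4319 + K(Q(-8), 34))/7175 = (-4319 - 1/76)/7175 = -328245/76*1/7175 = -65649/109060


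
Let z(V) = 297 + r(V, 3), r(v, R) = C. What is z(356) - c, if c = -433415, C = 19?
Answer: 433731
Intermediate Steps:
r(v, R) = 19
z(V) = 316 (z(V) = 297 + 19 = 316)
z(356) - c = 316 - 1*(-433415) = 316 + 433415 = 433731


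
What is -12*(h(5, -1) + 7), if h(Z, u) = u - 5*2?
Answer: 48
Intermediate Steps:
h(Z, u) = -10 + u (h(Z, u) = u - 10 = -10 + u)
-12*(h(5, -1) + 7) = -12*((-10 - 1) + 7) = -12*(-11 + 7) = -12*(-4) = 48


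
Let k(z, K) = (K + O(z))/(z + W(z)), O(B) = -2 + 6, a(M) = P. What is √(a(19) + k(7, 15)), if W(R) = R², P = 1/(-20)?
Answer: 9*√70/140 ≈ 0.53785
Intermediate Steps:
P = -1/20 ≈ -0.050000
a(M) = -1/20
O(B) = 4
k(z, K) = (4 + K)/(z + z²) (k(z, K) = (K + 4)/(z + z²) = (4 + K)/(z + z²))
√(a(19) + k(7, 15)) = √(-1/20 + (4 + 15)/(7*(1 + 7))) = √(-1/20 + (⅐)*19/8) = √(-1/20 + (⅐)*(⅛)*19) = √(-1/20 + 19/56) = √(81/280) = 9*√70/140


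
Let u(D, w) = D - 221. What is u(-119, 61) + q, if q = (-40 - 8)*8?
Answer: -724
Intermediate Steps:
u(D, w) = -221 + D
q = -384 (q = -48*8 = -384)
u(-119, 61) + q = (-221 - 119) - 384 = -340 - 384 = -724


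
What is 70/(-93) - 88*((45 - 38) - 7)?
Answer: -70/93 ≈ -0.75269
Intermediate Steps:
70/(-93) - 88*((45 - 38) - 7) = 70*(-1/93) - 88*(7 - 7) = -70/93 - 88*0 = -70/93 + 0 = -70/93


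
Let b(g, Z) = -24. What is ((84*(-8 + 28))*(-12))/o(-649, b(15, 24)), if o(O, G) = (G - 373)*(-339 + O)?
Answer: -5040/98059 ≈ -0.051398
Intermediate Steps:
o(O, G) = (-373 + G)*(-339 + O)
((84*(-8 + 28))*(-12))/o(-649, b(15, 24)) = ((84*(-8 + 28))*(-12))/(126447 - 373*(-649) - 339*(-24) - 24*(-649)) = ((84*20)*(-12))/(126447 + 242077 + 8136 + 15576) = (1680*(-12))/392236 = -20160*1/392236 = -5040/98059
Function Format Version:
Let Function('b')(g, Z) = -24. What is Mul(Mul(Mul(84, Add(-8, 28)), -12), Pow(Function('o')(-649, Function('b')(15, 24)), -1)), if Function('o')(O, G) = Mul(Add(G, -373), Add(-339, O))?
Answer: Rational(-5040, 98059) ≈ -0.051398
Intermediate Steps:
Function('o')(O, G) = Mul(Add(-373, G), Add(-339, O))
Mul(Mul(Mul(84, Add(-8, 28)), -12), Pow(Function('o')(-649, Function('b')(15, 24)), -1)) = Mul(Mul(Mul(84, Add(-8, 28)), -12), Pow(Add(126447, Mul(-373, -649), Mul(-339, -24), Mul(-24, -649)), -1)) = Mul(Mul(Mul(84, 20), -12), Pow(Add(126447, 242077, 8136, 15576), -1)) = Mul(Mul(1680, -12), Pow(392236, -1)) = Mul(-20160, Rational(1, 392236)) = Rational(-5040, 98059)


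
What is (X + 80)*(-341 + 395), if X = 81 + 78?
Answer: 12906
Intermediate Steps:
X = 159
(X + 80)*(-341 + 395) = (159 + 80)*(-341 + 395) = 239*54 = 12906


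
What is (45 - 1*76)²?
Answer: 961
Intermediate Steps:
(45 - 1*76)² = (45 - 76)² = (-31)² = 961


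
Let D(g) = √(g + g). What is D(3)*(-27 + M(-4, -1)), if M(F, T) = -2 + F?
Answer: -33*√6 ≈ -80.833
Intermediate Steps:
D(g) = √2*√g (D(g) = √(2*g) = √2*√g)
D(3)*(-27 + M(-4, -1)) = (√2*√3)*(-27 + (-2 - 4)) = √6*(-27 - 6) = √6*(-33) = -33*√6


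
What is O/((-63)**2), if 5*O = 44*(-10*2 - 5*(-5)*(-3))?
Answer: -836/3969 ≈ -0.21063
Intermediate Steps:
O = -836 (O = (44*(-10*2 - 5*(-5)*(-3)))/5 = (44*(-20 + 25*(-3)))/5 = (44*(-20 - 75))/5 = (44*(-95))/5 = (1/5)*(-4180) = -836)
O/((-63)**2) = -836/((-63)**2) = -836/3969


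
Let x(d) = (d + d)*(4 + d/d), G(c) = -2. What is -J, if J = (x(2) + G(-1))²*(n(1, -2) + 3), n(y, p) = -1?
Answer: -648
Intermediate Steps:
x(d) = 10*d (x(d) = (2*d)*(4 + 1) = (2*d)*5 = 10*d)
J = 648 (J = (10*2 - 2)²*(-1 + 3) = (20 - 2)²*2 = 18²*2 = 324*2 = 648)
-J = -1*648 = -648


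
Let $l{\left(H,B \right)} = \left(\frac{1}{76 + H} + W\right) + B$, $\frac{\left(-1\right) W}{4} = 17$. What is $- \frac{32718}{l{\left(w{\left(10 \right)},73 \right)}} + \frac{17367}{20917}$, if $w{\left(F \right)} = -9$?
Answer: $- \frac{1091582045}{167336} \approx -6523.3$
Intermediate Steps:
$W = -68$ ($W = \left(-4\right) 17 = -68$)
$l{\left(H,B \right)} = -68 + B + \frac{1}{76 + H}$ ($l{\left(H,B \right)} = \left(\frac{1}{76 + H} - 68\right) + B = \left(-68 + \frac{1}{76 + H}\right) + B = -68 + B + \frac{1}{76 + H}$)
$- \frac{32718}{l{\left(w{\left(10 \right)},73 \right)}} + \frac{17367}{20917} = - \frac{32718}{\frac{1}{76 - 9} \left(-5167 - -612 + 76 \cdot 73 + 73 \left(-9\right)\right)} + \frac{17367}{20917} = - \frac{32718}{\frac{1}{67} \left(-5167 + 612 + 5548 - 657\right)} + 17367 \cdot \frac{1}{20917} = - \frac{32718}{\frac{1}{67} \cdot 336} + \frac{17367}{20917} = - \frac{32718}{\frac{336}{67}} + \frac{17367}{20917} = \left(-32718\right) \frac{67}{336} + \frac{17367}{20917} = - \frac{52193}{8} + \frac{17367}{20917} = - \frac{1091582045}{167336}$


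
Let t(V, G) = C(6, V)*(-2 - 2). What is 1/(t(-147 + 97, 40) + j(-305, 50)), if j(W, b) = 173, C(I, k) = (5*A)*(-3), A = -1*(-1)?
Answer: 1/233 ≈ 0.0042918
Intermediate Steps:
A = 1
C(I, k) = -15 (C(I, k) = (5*1)*(-3) = 5*(-3) = -15)
t(V, G) = 60 (t(V, G) = -15*(-2 - 2) = -15*(-4) = 60)
1/(t(-147 + 97, 40) + j(-305, 50)) = 1/(60 + 173) = 1/233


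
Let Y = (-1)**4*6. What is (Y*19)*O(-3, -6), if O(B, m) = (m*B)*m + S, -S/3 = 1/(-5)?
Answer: -61218/5 ≈ -12244.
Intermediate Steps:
S = 3/5 (S = -3/(-5) = -3*(-1/5) = 3/5 ≈ 0.60000)
Y = 6 (Y = 1*6 = 6)
O(B, m) = 3/5 + B*m**2 (O(B, m) = (m*B)*m + 3/5 = (B*m)*m + 3/5 = B*m**2 + 3/5 = 3/5 + B*m**2)
(Y*19)*O(-3, -6) = (6*19)*(3/5 - 3*(-6)**2) = 114*(3/5 - 3*36) = 114*(3/5 - 108) = 114*(-537/5) = -61218/5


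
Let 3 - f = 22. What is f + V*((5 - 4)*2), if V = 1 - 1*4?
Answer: -25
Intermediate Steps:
f = -19 (f = 3 - 1*22 = 3 - 22 = -19)
V = -3 (V = 1 - 4 = -3)
f + V*((5 - 4)*2) = -19 - 3*(5 - 4)*2 = -19 - 3*2 = -19 - 6 = -25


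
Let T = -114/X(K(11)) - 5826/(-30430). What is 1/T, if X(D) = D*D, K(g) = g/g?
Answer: -15215/1731597 ≈ -0.0087867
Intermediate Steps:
K(g) = 1
X(D) = D**2
T = -1731597/15215 (T = -114/(1**2) - 5826/(-30430) = -114/1 - 5826*(-1/30430) = -114*1 + 2913/15215 = -114 + 2913/15215 = -1731597/15215 ≈ -113.81)
1/T = 1/(-1731597/15215) = -15215/1731597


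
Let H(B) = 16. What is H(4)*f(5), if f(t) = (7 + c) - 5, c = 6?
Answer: 128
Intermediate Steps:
f(t) = 8 (f(t) = (7 + 6) - 5 = 13 - 5 = 8)
H(4)*f(5) = 16*8 = 128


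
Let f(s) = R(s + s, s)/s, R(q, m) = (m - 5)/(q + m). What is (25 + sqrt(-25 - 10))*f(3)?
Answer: -50/27 - 2*I*sqrt(35)/27 ≈ -1.8519 - 0.43823*I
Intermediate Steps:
R(q, m) = (-5 + m)/(m + q)
f(s) = (-5 + s)/(3*s**2) (f(s) = ((-5 + s)/(s + (s + s)))/s = ((-5 + s)/(s + 2*s))/s = ((-5 + s)/((3*s)))/s = ((1/(3*s))*(-5 + s))/s = ((-5 + s)/(3*s))/s = (-5 + s)/(3*s**2))
(25 + sqrt(-25 - 10))*f(3) = (25 + sqrt(-25 - 10))*((1/3)*(-5 + 3)/3**2) = (25 + sqrt(-35))*((1/3)*(1/9)*(-2)) = (25 + I*sqrt(35))*(-2/27) = -50/27 - 2*I*sqrt(35)/27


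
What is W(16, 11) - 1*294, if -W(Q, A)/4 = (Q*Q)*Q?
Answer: -16678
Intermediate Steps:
W(Q, A) = -4*Q³ (W(Q, A) = -4*Q*Q*Q = -4*Q²*Q = -4*Q³)
W(16, 11) - 1*294 = -4*16³ - 1*294 = -4*4096 - 294 = -16384 - 294 = -16678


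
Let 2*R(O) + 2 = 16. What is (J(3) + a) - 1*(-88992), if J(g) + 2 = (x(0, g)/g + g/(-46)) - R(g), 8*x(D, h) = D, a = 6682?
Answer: 4400587/46 ≈ 95665.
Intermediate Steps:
x(D, h) = D/8
R(O) = 7 (R(O) = -1 + (1/2)*16 = -1 + 8 = 7)
J(g) = -9 - g/46 (J(g) = -2 + ((((1/8)*0)/g + g/(-46)) - 1*7) = -2 + ((0/g + g*(-1/46)) - 7) = -2 + ((0 - g/46) - 7) = -2 + (-g/46 - 7) = -2 + (-7 - g/46) = -9 - g/46)
(J(3) + a) - 1*(-88992) = ((-9 - 1/46*3) + 6682) - 1*(-88992) = ((-9 - 3/46) + 6682) + 88992 = (-417/46 + 6682) + 88992 = 306955/46 + 88992 = 4400587/46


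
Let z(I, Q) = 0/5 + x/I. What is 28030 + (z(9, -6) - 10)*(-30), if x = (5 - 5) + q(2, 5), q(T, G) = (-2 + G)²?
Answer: 28300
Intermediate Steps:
x = 9 (x = (5 - 5) + (-2 + 5)² = 0 + 3² = 0 + 9 = 9)
z(I, Q) = 9/I (z(I, Q) = 0/5 + 9/I = 0*(⅕) + 9/I = 0 + 9/I = 9/I)
28030 + (z(9, -6) - 10)*(-30) = 28030 + (9/9 - 10)*(-30) = 28030 + (9*(⅑) - 10)*(-30) = 28030 + (1 - 10)*(-30) = 28030 - 9*(-30) = 28030 + 270 = 28300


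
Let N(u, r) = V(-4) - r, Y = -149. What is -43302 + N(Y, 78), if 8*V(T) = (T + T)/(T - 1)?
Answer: -216899/5 ≈ -43380.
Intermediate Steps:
V(T) = T/(4*(-1 + T)) (V(T) = ((T + T)/(T - 1))/8 = ((2*T)/(-1 + T))/8 = (2*T/(-1 + T))/8 = T/(4*(-1 + T)))
N(u, r) = ⅕ - r (N(u, r) = (¼)*(-4)/(-1 - 4) - r = (¼)*(-4)/(-5) - r = (¼)*(-4)*(-⅕) - r = ⅕ - r)
-43302 + N(Y, 78) = -43302 + (⅕ - 1*78) = -43302 + (⅕ - 78) = -43302 - 389/5 = -216899/5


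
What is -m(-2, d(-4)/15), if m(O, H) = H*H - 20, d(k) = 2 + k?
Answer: 4496/225 ≈ 19.982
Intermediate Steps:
m(O, H) = -20 + H**2 (m(O, H) = H**2 - 20 = -20 + H**2)
-m(-2, d(-4)/15) = -(-20 + ((2 - 4)/15)**2) = -(-20 + (-2*1/15)**2) = -(-20 + (-2/15)**2) = -(-20 + 4/225) = -1*(-4496/225) = 4496/225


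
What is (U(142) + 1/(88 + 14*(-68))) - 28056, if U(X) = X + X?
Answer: -23995009/864 ≈ -27772.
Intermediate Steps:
U(X) = 2*X
(U(142) + 1/(88 + 14*(-68))) - 28056 = (2*142 + 1/(88 + 14*(-68))) - 28056 = (284 + 1/(88 - 952)) - 28056 = (284 + 1/(-864)) - 28056 = (284 - 1/864) - 28056 = 245375/864 - 28056 = -23995009/864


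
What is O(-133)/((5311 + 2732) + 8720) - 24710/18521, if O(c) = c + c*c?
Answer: -89059054/310467523 ≈ -0.28685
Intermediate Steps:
O(c) = c + c²
O(-133)/((5311 + 2732) + 8720) - 24710/18521 = (-133*(1 - 133))/((5311 + 2732) + 8720) - 24710/18521 = (-133*(-132))/(8043 + 8720) - 24710*1/18521 = 17556/16763 - 24710/18521 = -89059054/310467523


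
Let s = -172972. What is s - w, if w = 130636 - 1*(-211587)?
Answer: -515195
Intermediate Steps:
w = 342223 (w = 130636 + 211587 = 342223)
s - w = -172972 - 1*342223 = -172972 - 342223 = -515195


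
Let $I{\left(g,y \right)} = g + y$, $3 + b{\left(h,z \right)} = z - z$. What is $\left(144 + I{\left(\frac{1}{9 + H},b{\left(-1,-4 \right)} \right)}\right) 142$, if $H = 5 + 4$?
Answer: $\frac{180269}{9} \approx 20030.0$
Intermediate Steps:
$b{\left(h,z \right)} = -3$ ($b{\left(h,z \right)} = -3 + \left(z - z\right) = -3 + 0 = -3$)
$H = 9$
$\left(144 + I{\left(\frac{1}{9 + H},b{\left(-1,-4 \right)} \right)}\right) 142 = \left(144 - \left(3 - \frac{1}{9 + 9}\right)\right) 142 = \left(144 - \left(3 - \frac{1}{18}\right)\right) 142 = \left(144 + \left(\frac{1}{18} - 3\right)\right) 142 = \left(144 - \frac{53}{18}\right) 142 = \frac{2539}{18} \cdot 142 = \frac{180269}{9}$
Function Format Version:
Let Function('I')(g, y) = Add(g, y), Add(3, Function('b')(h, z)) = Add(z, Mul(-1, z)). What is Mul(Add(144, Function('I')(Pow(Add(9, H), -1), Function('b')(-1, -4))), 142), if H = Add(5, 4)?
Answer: Rational(180269, 9) ≈ 20030.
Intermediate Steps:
Function('b')(h, z) = -3 (Function('b')(h, z) = Add(-3, Add(z, Mul(-1, z))) = Add(-3, 0) = -3)
H = 9
Mul(Add(144, Function('I')(Pow(Add(9, H), -1), Function('b')(-1, -4))), 142) = Mul(Add(144, Add(Pow(Add(9, 9), -1), -3)), 142) = Mul(Add(144, Add(Pow(18, -1), -3)), 142) = Mul(Add(144, Add(Rational(1, 18), -3)), 142) = Mul(Add(144, Rational(-53, 18)), 142) = Mul(Rational(2539, 18), 142) = Rational(180269, 9)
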